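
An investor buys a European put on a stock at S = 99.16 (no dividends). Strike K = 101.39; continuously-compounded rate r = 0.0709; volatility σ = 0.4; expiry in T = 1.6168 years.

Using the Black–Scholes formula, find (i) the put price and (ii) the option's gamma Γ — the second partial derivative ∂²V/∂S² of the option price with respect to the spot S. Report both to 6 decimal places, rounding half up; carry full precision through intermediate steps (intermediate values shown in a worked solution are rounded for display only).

σ√T = 0.4·√1.6168 = 0.508614
d₁ = (ln(S/K) + (r+σ²/2)T) / (σ√T) = (ln(99.16/101.39) + (0.0709+0.4²/2)·1.6168) / 0.508614 = (-0.022240 + 0.243975) / 0.508614 = 0.435960
d₂ = d₁ − σ√T = 0.435960 − 0.508614 = -0.072654
e^{−rT} = e^{−0.0709·1.6168} = 0.891695
N(−d₁) = 0.331433,  N(−d₂) = 0.528959
Put price V = K·e^{−rT}·N(−d₂) − S·N(−d₁) = 47.822643 − 32.864878 = 14.957765
φ(d₁) = (1/√(2π))·e^{−d₁²/2} = 0.362776
Γ = φ(d₁) / (S·σ·√T) = 0.007193

price = 14.957765
Γ = 0.007193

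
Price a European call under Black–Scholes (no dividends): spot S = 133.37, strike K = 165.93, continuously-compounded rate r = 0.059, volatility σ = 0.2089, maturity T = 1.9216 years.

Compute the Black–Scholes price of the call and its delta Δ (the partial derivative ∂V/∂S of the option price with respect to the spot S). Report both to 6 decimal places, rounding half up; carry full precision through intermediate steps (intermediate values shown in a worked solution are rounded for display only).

σ√T = 0.2089·√1.9216 = 0.289581
d₁ = (ln(S/K) + (r+σ²/2)T) / (σ√T) = (ln(133.37/165.93) + (0.059+0.2089²/2)·1.9216) / 0.289581 = (-0.218439 + 0.155303) / 0.289581 = -0.218025
d₂ = d₁ − σ√T = -0.218025 − 0.289581 = -0.507606
e^{−rT} = e^{−0.059·1.9216} = 0.892816
N(d₁) = 0.413705,  N(d₂) = 0.305865
Call price V = S·N(d₁) − K·e^{−rT}·N(d₂) = 55.175818 − 45.312362 = 9.863456
Δ = N(d₁) = 0.413705

price = 9.863456
Δ = 0.413705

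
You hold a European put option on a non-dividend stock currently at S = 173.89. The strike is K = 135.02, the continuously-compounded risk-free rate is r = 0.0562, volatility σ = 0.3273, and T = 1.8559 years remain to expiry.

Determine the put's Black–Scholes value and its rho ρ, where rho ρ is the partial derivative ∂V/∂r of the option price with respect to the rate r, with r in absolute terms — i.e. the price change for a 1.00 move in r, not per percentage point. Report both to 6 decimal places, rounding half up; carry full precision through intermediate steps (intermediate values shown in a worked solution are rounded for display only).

price = 7.664073
ρ = -63.552890

σ√T = 0.3273·√1.8559 = 0.445885
d₁ = (ln(S/K) + (r+σ²/2)T) / (σ√T) = (ln(173.89/135.02) + (0.0562+0.3273²/2)·1.8559) / 0.445885 = (0.253000 + 0.203708) / 0.445885 = 1.024273
d₂ = d₁ − σ√T = 1.024273 − 0.445885 = 0.578388
e^{−rT} = e^{−0.0562·1.8559} = 0.900954
N(−d₁) = 0.152853,  N(−d₂) = 0.281501
Put price V = K·e^{−rT}·N(−d₂) − S·N(−d₁) = 34.243704 − 26.579631 = 7.664073
ρ = −K·T·e^{−rT}·N(−d₂) = -63.552890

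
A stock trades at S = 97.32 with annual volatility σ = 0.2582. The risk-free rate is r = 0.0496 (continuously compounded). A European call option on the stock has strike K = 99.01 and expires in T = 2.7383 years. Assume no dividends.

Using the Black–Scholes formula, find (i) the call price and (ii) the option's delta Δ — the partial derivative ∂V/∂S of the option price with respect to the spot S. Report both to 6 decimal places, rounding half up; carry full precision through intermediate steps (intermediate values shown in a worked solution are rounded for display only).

price = 21.569905
Δ = 0.688365

σ√T = 0.2582·√2.7383 = 0.427264
d₁ = (ln(S/K) + (r+σ²/2)T) / (σ√T) = (ln(97.32/99.01) + (0.0496+0.2582²/2)·2.7383) / 0.427264 = (-0.017216 + 0.227097) / 0.427264 = 0.491220
d₂ = d₁ − σ√T = 0.491220 − 0.427264 = 0.063955
e^{−rT} = e^{−0.0496·2.7383} = 0.873000
N(d₁) = 0.688365,  N(d₂) = 0.525497
Call price V = S·N(d₁) − K·e^{−rT}·N(d₂) = 66.991637 − 45.421732 = 21.569905
Δ = N(d₁) = 0.688365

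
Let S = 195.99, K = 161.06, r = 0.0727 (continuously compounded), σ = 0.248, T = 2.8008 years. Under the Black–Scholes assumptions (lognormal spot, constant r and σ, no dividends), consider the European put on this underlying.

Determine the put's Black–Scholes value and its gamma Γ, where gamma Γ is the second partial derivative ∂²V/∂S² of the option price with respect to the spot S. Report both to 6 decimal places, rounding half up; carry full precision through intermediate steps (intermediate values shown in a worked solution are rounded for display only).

σ√T = 0.248·√2.8008 = 0.415043
d₁ = (ln(S/K) + (r+σ²/2)T) / (σ√T) = (ln(195.99/161.06) + (0.0727+0.248²/2)·2.8008) / 0.415043 = (0.196287 + 0.289748) / 0.415043 = 1.171048
d₂ = d₁ − σ√T = 1.171048 − 0.415043 = 0.756006
e^{−rT} = e^{−0.0727·2.8008} = 0.815774
N(−d₁) = 0.120790,  N(−d₂) = 0.224823
Put price V = K·e^{−rT}·N(−d₂) − S·N(−d₁) = 29.539147 − 23.673566 = 5.865581
φ(d₁) = (1/√(2π))·e^{−d₁²/2} = 0.200967
Γ = φ(d₁) / (S·σ·√T) = 0.002471

price = 5.865581
Γ = 0.002471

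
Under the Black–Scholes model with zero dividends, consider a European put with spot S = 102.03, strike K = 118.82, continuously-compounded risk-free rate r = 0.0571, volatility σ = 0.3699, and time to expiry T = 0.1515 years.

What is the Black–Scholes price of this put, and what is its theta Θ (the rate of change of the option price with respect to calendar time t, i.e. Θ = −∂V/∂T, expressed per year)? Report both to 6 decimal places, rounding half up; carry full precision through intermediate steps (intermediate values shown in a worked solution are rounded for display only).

σ√T = 0.3699·√0.1515 = 0.143976
d₁ = (ln(S/K) + (r+σ²/2)T) / (σ√T) = (ln(102.03/118.82) + (0.0571+0.3699²/2)·0.1515) / 0.143976 = (-0.152343 + 0.019015) / 0.143976 = -0.926040
d₂ = d₁ − σ√T = -0.926040 − 0.143976 = -1.070016
e^{−rT} = e^{−0.0571·0.1515} = 0.991387
N(−d₁) = 0.822787,  N(−d₂) = 0.857694
Put price V = K·e^{−rT}·N(−d₂) − S·N(−d₁) = 101.033391 − 83.948986 = 17.084405
φ(d₁) = (1/√(2π))·e^{−d₁²/2} = 0.259834
Θ = −S·φ(d₁)·σ/(2√T) + r·K·e^{−rT}·N(−d₂) = −12.597127 + 5.769007 = -6.828121

price = 17.084405
Θ = -6.828121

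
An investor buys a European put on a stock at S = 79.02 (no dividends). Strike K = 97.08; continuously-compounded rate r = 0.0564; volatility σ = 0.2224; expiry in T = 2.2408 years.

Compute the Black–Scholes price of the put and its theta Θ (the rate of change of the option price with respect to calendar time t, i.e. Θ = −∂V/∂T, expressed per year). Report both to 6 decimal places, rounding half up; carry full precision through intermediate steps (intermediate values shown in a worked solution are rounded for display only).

σ√T = 0.2224·√2.2408 = 0.332917
d₁ = (ln(S/K) + (r+σ²/2)T) / (σ√T) = (ln(79.02/97.08) + (0.0564+0.2224²/2)·2.2408) / 0.332917 = (-0.205834 + 0.181798) / 0.332917 = -0.072199
d₂ = d₁ − σ√T = -0.072199 − 0.332917 = -0.405116
e^{−rT} = e^{−0.0564·2.2408} = 0.881279
N(−d₁) = 0.528778,  N(−d₂) = 0.657304
Put price V = K·e^{−rT}·N(−d₂) − S·N(−d₁) = 56.235353 − 41.784058 = 14.451295
φ(d₁) = (1/√(2π))·e^{−d₁²/2} = 0.397904
Θ = −S·φ(d₁)·σ/(2√T) + r·K·e^{−rT}·N(−d₂) = −2.335707 + 3.171674 = 0.835967

price = 14.451295
Θ = 0.835967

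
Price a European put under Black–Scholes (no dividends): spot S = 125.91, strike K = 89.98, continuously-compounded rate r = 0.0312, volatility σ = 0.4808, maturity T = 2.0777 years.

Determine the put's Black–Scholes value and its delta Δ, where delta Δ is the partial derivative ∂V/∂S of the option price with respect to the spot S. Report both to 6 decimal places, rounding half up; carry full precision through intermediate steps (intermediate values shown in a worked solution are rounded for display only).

σ√T = 0.4808·√2.0777 = 0.693036
d₁ = (ln(S/K) + (r+σ²/2)T) / (σ√T) = (ln(125.91/89.98) + (0.0312+0.4808²/2)·2.0777) / 0.693036 = (0.335980 + 0.304974) / 0.693036 = 0.924849
d₂ = d₁ − σ√T = 0.924849 − 0.693036 = 0.231813
e^{−rT} = e^{−0.0312·2.0777} = 0.937232
N(−d₁) = 0.177522,  N(−d₂) = 0.408342
Put price V = K·e^{−rT}·N(−d₂) − S·N(−d₁) = 34.436335 − 22.351826 = 12.084509
Δ = −N(−d₁) = -0.177522

price = 12.084509
Δ = -0.177522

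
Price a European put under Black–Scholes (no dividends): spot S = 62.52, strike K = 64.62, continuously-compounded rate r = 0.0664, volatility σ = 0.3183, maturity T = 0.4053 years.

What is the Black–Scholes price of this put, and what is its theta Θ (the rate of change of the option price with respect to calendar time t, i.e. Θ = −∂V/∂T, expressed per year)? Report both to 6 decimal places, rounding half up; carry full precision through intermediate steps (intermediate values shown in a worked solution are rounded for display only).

price = 5.255461
Θ = -3.912432

σ√T = 0.3183·√0.4053 = 0.202640
d₁ = (ln(S/K) + (r+σ²/2)T) / (σ√T) = (ln(62.52/64.62) + (0.0664+0.3183²/2)·0.4053) / 0.202640 = (-0.033037 + 0.047443) / 0.202640 = 0.071091
d₂ = d₁ − σ√T = 0.071091 − 0.202640 = -0.131549
e^{−rT} = e^{−0.0664·0.4053} = 0.973447
N(−d₁) = 0.471663,  N(−d₂) = 0.552329
Put price V = K·e^{−rT}·N(−d₂) − S·N(−d₁) = 34.743804 − 29.488343 = 5.255461
φ(d₁) = (1/√(2π))·e^{−d₁²/2} = 0.397935
Θ = −S·φ(d₁)·σ/(2√T) + r·K·e^{−rT}·N(−d₂) = −6.219421 + 2.306989 = -3.912432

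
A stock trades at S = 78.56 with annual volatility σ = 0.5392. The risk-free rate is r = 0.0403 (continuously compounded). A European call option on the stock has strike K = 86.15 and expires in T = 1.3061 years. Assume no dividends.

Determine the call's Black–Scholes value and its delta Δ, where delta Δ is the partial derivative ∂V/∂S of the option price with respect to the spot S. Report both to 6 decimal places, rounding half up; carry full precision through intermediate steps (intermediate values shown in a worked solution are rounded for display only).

price = 17.848038
Δ = 0.596332

σ√T = 0.5392·√1.3061 = 0.616223
d₁ = (ln(S/K) + (r+σ²/2)T) / (σ√T) = (ln(78.56/86.15) + (0.0403+0.5392²/2)·1.3061) / 0.616223 = (-0.092227 + 0.242501) / 0.616223 = 0.243863
d₂ = d₁ − σ√T = 0.243863 − 0.616223 = -0.372360
e^{−rT} = e^{−0.0403·1.3061} = 0.948725
N(d₁) = 0.596332,  N(d₂) = 0.354812
Call price V = S·N(d₁) − K·e^{−rT}·N(d₂) = 46.847807 − 28.999769 = 17.848038
Δ = N(d₁) = 0.596332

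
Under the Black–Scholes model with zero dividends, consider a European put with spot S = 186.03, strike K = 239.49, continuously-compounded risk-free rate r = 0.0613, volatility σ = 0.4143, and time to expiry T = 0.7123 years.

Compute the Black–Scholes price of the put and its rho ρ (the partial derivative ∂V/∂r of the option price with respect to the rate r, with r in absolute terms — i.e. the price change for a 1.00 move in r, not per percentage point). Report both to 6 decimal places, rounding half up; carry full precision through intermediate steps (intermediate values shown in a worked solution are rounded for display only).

σ√T = 0.4143·√0.7123 = 0.349660
d₁ = (ln(S/K) + (r+σ²/2)T) / (σ√T) = (ln(186.03/239.49) + (0.0613+0.4143²/2)·0.7123) / 0.349660 = (-0.252604 + 0.104795) / 0.349660 = -0.422720
d₂ = d₁ − σ√T = -0.422720 − 0.349660 = -0.772381
e^{−rT} = e^{−0.0613·0.7123} = 0.957276
N(−d₁) = 0.663750,  N(−d₂) = 0.780056
Put price V = K·e^{−rT}·N(−d₂) − S·N(−d₁) = 178.833904 − 123.477474 = 55.356430
ρ = −K·T·e^{−rT}·N(−d₂) = -127.383390

price = 55.356430
ρ = -127.383390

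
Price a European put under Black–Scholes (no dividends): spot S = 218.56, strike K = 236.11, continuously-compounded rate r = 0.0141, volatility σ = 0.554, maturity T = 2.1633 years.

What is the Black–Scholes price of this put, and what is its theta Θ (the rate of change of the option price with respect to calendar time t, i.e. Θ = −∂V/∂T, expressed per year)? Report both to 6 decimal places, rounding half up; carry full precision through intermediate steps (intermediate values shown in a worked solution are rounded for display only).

price = 76.122181
Θ = -13.252727

σ√T = 0.554·√2.1633 = 0.814832
d₁ = (ln(S/K) + (r+σ²/2)T) / (σ√T) = (ln(218.56/236.11) + (0.0141+0.554²/2)·2.1633) / 0.814832 = (-0.077237 + 0.362478) / 0.814832 = 0.350061
d₂ = d₁ − σ√T = 0.350061 − 0.814832 = -0.464771
e^{−rT} = e^{−0.0141·2.1633} = 0.969958
N(−d₁) = 0.363146,  N(−d₂) = 0.678952
Put price V = K·e^{−rT}·N(−d₂) − S·N(−d₁) = 155.491466 − 79.369285 = 76.122181
φ(d₁) = (1/√(2π))·e^{−d₁²/2} = 0.375232
Θ = −S·φ(d₁)·σ/(2√T) + r·K·e^{−rT}·N(−d₂) = −15.445157 + 2.192430 = -13.252727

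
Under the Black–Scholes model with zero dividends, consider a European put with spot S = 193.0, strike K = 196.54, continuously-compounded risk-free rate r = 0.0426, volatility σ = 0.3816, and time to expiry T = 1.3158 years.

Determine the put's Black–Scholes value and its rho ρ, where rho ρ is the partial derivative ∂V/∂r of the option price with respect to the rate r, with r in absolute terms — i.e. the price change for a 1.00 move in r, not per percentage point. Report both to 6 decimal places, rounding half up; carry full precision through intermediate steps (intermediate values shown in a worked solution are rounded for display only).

price = 29.348636
ρ = -135.125977

σ√T = 0.3816·√1.3158 = 0.437727
d₁ = (ln(S/K) + (r+σ²/2)T) / (σ√T) = (ln(193.0/196.54) + (0.0426+0.3816²/2)·1.3158) / 0.437727 = (-0.018176 + 0.151856) / 0.437727 = 0.305395
d₂ = d₁ − σ√T = 0.305395 − 0.437727 = -0.132332
e^{−rT} = e^{−0.0426·1.3158} = 0.945489
N(−d₁) = 0.380033,  N(−d₂) = 0.552639
Put price V = K·e^{−rT}·N(−d₂) − S·N(−d₁) = 102.694921 − 73.346284 = 29.348636
ρ = −K·T·e^{−rT}·N(−d₂) = -135.125977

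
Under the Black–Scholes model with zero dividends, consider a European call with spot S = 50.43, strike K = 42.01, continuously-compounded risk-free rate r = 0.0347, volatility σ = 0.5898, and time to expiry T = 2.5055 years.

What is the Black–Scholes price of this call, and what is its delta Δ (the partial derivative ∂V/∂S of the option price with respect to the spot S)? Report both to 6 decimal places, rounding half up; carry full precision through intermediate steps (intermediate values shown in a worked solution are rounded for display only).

price = 22.550240
Δ = 0.775053

σ√T = 0.5898·√2.5055 = 0.933581
d₁ = (ln(S/K) + (r+σ²/2)T) / (σ√T) = (ln(50.43/42.01) + (0.0347+0.5898²/2)·2.5055) / 0.933581 = (0.182679 + 0.522728) / 0.933581 = 0.755592
d₂ = d₁ − σ√T = 0.755592 − 0.933581 = -0.177989
e^{−rT} = e^{−0.0347·2.5055} = 0.916731
N(d₁) = 0.775053,  N(d₂) = 0.429366
Call price V = S·N(d₁) − K·e^{−rT}·N(d₂) = 39.085923 − 16.535683 = 22.550240
Δ = N(d₁) = 0.775053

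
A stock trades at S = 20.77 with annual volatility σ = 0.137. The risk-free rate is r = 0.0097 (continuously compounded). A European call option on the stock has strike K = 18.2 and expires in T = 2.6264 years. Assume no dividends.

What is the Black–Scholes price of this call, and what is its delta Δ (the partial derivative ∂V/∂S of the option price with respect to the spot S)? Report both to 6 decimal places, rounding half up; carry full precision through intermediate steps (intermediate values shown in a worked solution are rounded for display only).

σ√T = 0.137·√2.6264 = 0.222025
d₁ = (ln(S/K) + (r+σ²/2)T) / (σ√T) = (ln(20.77/18.2) + (0.0097+0.137²/2)·2.6264) / 0.222025 = (0.132088 + 0.050124) / 0.222025 = 0.820682
d₂ = d₁ − σ√T = 0.820682 − 0.222025 = 0.598658
e^{−rT} = e^{−0.0097·2.6264} = 0.974846
N(d₁) = 0.794086,  N(d₂) = 0.725299
Call price V = S·N(d₁) − K·e^{−rT}·N(d₂) = 16.493173 − 12.868400 = 3.624772
Δ = N(d₁) = 0.794086

price = 3.624772
Δ = 0.794086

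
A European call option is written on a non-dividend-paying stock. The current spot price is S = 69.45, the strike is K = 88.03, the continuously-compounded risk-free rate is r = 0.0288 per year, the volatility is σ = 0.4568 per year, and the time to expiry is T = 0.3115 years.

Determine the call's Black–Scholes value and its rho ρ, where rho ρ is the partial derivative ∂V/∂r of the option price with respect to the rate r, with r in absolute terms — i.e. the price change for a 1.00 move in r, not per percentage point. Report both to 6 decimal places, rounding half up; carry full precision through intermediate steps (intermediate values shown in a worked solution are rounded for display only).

price = 2.002609
ρ = 4.167593

σ√T = 0.4568·√0.3115 = 0.254950
d₁ = (ln(S/K) + (r+σ²/2)T) / (σ√T) = (ln(69.45/88.03) + (0.0288+0.4568²/2)·0.3115) / 0.254950 = (-0.237071 + 0.041471) / 0.254950 = -0.767208
d₂ = d₁ − σ√T = -0.767208 − 0.254950 = -1.022158
e^{−rT} = e^{−0.0288·0.3115} = 0.991069
N(d₁) = 0.221479,  N(d₂) = 0.153353
Call price V = S·N(d₁) − K·e^{−rT}·N(d₂) = 15.381719 − 13.379110 = 2.002609
ρ = K·T·e^{−rT}·N(d₂) = 4.167593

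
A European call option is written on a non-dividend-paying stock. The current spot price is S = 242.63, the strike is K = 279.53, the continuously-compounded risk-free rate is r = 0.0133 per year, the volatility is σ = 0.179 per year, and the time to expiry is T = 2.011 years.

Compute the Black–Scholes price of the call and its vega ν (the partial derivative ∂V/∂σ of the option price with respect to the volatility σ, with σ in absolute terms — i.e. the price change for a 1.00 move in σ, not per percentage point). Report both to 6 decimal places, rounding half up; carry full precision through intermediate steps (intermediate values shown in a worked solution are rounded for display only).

σ√T = 0.179·√2.011 = 0.253839
d₁ = (ln(S/K) + (r+σ²/2)T) / (σ√T) = (ln(242.63/279.53) + (0.0133+0.179²/2)·2.011) / 0.253839 = (-0.141572 + 0.058964) / 0.253839 = -0.325436
d₂ = d₁ − σ√T = -0.325436 − 0.253839 = -0.579275
e^{−rT} = e^{−0.0133·2.011} = 0.973608
N(d₁) = 0.372426,  N(d₂) = 0.281202
Call price V = S·N(d₁) − K·e^{−rT}·N(d₂) = 90.361627 − 76.529810 = 13.831817
φ(d₁) = (1/√(2π))·e^{−d₁²/2} = 0.378366
ν = S·φ(d₁)·√T = 130.185574

price = 13.831817
ν = 130.185574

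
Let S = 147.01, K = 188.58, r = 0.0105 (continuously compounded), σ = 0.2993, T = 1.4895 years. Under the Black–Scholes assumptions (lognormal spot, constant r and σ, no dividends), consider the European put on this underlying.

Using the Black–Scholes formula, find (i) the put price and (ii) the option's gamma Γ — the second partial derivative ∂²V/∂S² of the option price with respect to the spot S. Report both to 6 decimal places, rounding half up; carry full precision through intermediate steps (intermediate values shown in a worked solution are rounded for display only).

σ√T = 0.2993·√1.4895 = 0.365281
d₁ = (ln(S/K) + (r+σ²/2)T) / (σ√T) = (ln(147.01/188.58) + (0.0105+0.2993²/2)·1.4895) / 0.365281 = (-0.249022 + 0.082355) / 0.365281 = -0.456270
d₂ = d₁ − σ√T = -0.456270 − 0.365281 = -0.821551
e^{−rT} = e^{−0.0105·1.4895} = 0.984482
N(−d₁) = 0.675902,  N(−d₂) = 0.794334
Put price V = K·e^{−rT}·N(−d₂) − S·N(−d₁) = 147.470941 − 99.364390 = 48.106551
φ(d₁) = (1/√(2π))·e^{−d₁²/2} = 0.359504
Γ = φ(d₁) / (S·σ·√T) = 0.006695

price = 48.106551
Γ = 0.006695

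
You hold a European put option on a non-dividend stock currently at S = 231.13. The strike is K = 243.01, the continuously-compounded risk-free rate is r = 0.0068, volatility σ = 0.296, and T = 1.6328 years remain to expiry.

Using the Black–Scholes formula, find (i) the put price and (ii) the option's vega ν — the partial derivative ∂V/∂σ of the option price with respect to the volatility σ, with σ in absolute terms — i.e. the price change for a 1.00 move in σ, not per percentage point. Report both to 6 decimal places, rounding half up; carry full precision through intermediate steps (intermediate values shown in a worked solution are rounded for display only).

price = 40.142917
ν = 117.389320

σ√T = 0.296·√1.6328 = 0.378232
d₁ = (ln(S/K) + (r+σ²/2)T) / (σ√T) = (ln(231.13/243.01) + (0.0068+0.296²/2)·1.6328) / 0.378232 = (-0.050122 + 0.082633) / 0.378232 = 0.085954
d₂ = d₁ − σ√T = 0.085954 − 0.378232 = -0.292278
e^{−rT} = e^{−0.0068·1.6328} = 0.988958
N(−d₁) = 0.465752,  N(−d₂) = 0.614963
Put price V = K·e^{−rT}·N(−d₂) − S·N(−d₁) = 147.792078 − 107.649161 = 40.142917
φ(d₁) = (1/√(2π))·e^{−d₁²/2} = 0.397471
ν = S·φ(d₁)·√T = 117.389320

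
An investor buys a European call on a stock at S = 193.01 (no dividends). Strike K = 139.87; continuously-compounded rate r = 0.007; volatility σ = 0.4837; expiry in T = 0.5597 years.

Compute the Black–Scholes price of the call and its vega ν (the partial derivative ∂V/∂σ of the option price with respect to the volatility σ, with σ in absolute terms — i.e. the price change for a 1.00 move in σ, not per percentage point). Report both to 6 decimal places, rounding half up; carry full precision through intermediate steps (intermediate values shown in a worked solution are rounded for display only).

price = 59.579282
ν = 32.092772

σ√T = 0.4837·√0.5597 = 0.361871
d₁ = (ln(S/K) + (r+σ²/2)T) / (σ√T) = (ln(193.01/139.87) + (0.007+0.4837²/2)·0.5597) / 0.361871 = (0.322029 + 0.069393) / 0.361871 = 1.081661
d₂ = d₁ − σ√T = 1.081661 − 0.361871 = 0.719790
e^{−rT} = e^{−0.007·0.5597} = 0.996090
N(d₁) = 0.860298,  N(d₂) = 0.764173
Call price V = S·N(d₁) − K·e^{−rT}·N(d₂) = 166.046203 − 106.466921 = 59.579282
φ(d₁) = (1/√(2π))·e^{−d₁²/2} = 0.222254
ν = S·φ(d₁)·√T = 32.092772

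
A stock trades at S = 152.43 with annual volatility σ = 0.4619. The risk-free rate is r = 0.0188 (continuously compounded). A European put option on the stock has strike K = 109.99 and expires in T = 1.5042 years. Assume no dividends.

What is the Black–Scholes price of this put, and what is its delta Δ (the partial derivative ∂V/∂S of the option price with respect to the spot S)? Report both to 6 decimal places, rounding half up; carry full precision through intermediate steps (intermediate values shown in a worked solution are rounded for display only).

σ√T = 0.4619·√1.5042 = 0.566501
d₁ = (ln(S/K) + (r+σ²/2)T) / (σ√T) = (ln(152.43/109.99) + (0.0188+0.4619²/2)·1.5042) / 0.566501 = (0.326316 + 0.188741) / 0.566501 = 0.909189
d₂ = d₁ − σ√T = 0.909189 − 0.566501 = 0.342688
e^{−rT} = e^{−0.0188·1.5042} = 0.972117
N(−d₁) = 0.181625,  N(−d₂) = 0.365917
Put price V = K·e^{−rT}·N(−d₂) − S·N(−d₁) = 39.124953 − 27.685115 = 11.439837
Δ = −N(−d₁) = -0.181625

price = 11.439837
Δ = -0.181625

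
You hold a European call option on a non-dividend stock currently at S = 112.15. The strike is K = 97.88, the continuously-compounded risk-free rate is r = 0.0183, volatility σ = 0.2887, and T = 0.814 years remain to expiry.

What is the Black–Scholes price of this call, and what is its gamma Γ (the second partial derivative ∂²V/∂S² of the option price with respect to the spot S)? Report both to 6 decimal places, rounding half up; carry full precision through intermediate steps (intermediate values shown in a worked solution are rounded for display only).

σ√T = 0.2887·√0.814 = 0.260471
d₁ = (ln(S/K) + (r+σ²/2)T) / (σ√T) = (ln(112.15/97.88) + (0.0183+0.2887²/2)·0.814) / 0.260471 = (0.136095 + 0.048819) / 0.260471 = 0.709921
d₂ = d₁ − σ√T = 0.709921 − 0.260471 = 0.449450
e^{−rT} = e^{−0.0183·0.814} = 0.985214
N(d₁) = 0.761124,  N(d₂) = 0.673447
Call price V = S·N(d₁) − K·e^{−rT}·N(d₂) = 85.360002 − 64.942322 = 20.417680
φ(d₁) = (1/√(2π))·e^{−d₁²/2} = 0.310078
Γ = φ(d₁) / (S·σ·√T) = 0.010615

price = 20.417680
Γ = 0.010615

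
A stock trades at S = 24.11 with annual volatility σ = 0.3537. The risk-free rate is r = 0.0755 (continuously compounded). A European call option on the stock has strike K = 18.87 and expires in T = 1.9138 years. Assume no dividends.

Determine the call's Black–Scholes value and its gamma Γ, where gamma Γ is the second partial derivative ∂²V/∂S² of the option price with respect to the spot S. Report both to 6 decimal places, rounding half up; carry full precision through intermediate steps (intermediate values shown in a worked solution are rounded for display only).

σ√T = 0.3537·√1.9138 = 0.489309
d₁ = (ln(S/K) + (r+σ²/2)T) / (σ√T) = (ln(24.11/18.87) + (0.0755+0.3537²/2)·1.9138) / 0.489309 = (0.245053 + 0.264204) / 0.489309 = 1.040767
d₂ = d₁ − σ√T = 1.040767 − 0.489309 = 0.551458
e^{−rT} = e^{−0.0755·1.9138} = 0.865462
N(d₁) = 0.851008,  N(d₂) = 0.709340
Call price V = S·N(d₁) − K·e^{−rT}·N(d₂) = 20.517808 − 11.584423 = 8.933385
φ(d₁) = (1/√(2π))·e^{−d₁²/2} = 0.232112
Γ = φ(d₁) / (S·σ·√T) = 0.019675

price = 8.933385
Γ = 0.019675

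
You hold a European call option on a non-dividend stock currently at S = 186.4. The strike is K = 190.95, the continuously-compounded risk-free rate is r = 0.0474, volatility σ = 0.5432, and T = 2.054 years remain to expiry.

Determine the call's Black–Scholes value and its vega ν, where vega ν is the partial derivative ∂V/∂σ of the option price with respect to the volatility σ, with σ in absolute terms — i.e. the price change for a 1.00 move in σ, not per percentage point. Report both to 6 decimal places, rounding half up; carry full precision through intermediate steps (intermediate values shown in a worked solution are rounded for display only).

σ√T = 0.5432·√2.054 = 0.778502
d₁ = (ln(S/K) + (r+σ²/2)T) / (σ√T) = (ln(186.4/190.95) + (0.0474+0.5432²/2)·2.054) / 0.778502 = (-0.024117 + 0.400393) / 0.778502 = 0.483333
d₂ = d₁ − σ√T = 0.483333 − 0.778502 = -0.295169
e^{−rT} = e^{−0.0474·2.054} = 0.907230
N(d₁) = 0.685570,  N(d₂) = 0.383932
Call price V = S·N(d₁) − K·e^{−rT}·N(d₂) = 127.790312 − 66.510695 = 61.279617
φ(d₁) = (1/√(2π))·e^{−d₁²/2} = 0.354962
ν = S·φ(d₁)·√T = 94.826180

price = 61.279617
ν = 94.826180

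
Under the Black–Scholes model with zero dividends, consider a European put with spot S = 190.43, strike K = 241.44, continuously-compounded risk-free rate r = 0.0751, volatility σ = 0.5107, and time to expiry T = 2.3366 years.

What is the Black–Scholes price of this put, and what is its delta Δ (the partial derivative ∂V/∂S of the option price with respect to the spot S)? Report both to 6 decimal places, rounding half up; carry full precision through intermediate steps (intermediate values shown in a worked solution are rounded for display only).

σ√T = 0.5107·√2.3366 = 0.780653
d₁ = (ln(S/K) + (r+σ²/2)T) / (σ√T) = (ln(190.43/241.44) + (0.0751+0.5107²/2)·2.3366) / 0.780653 = (-0.237336 + 0.480188) / 0.780653 = 0.311088
d₂ = d₁ − σ√T = 0.311088 − 0.780653 = -0.469565
e^{−rT} = e^{−0.0751·2.3366} = 0.839055
N(−d₁) = 0.377867,  N(−d₂) = 0.680667
Put price V = K·e^{−rT}·N(−d₂) − S·N(−d₁) = 137.890557 − 71.957175 = 65.933382
Δ = −N(−d₁) = -0.377867

price = 65.933382
Δ = -0.377867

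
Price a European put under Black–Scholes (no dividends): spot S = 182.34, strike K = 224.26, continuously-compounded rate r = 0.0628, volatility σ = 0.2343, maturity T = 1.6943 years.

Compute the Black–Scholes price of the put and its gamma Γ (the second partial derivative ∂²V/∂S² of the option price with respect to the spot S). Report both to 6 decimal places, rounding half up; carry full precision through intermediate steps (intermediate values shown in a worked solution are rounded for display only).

price = 34.151681
Γ = 0.007062

σ√T = 0.2343·√1.6943 = 0.304977
d₁ = (ln(S/K) + (r+σ²/2)T) / (σ√T) = (ln(182.34/224.26) + (0.0628+0.2343²/2)·1.6943) / 0.304977 = (-0.206933 + 0.152908) / 0.304977 = -0.177146
d₂ = d₁ − σ√T = -0.177146 − 0.304977 = -0.482123
e^{−rT} = e^{−0.0628·1.6943} = 0.899063
N(−d₁) = 0.570303,  N(−d₂) = 0.685141
Put price V = K·e^{−rT}·N(−d₂) − S·N(−d₁) = 138.140737 − 103.989056 = 34.151681
φ(d₁) = (1/√(2π))·e^{−d₁²/2} = 0.392732
Γ = φ(d₁) / (S·σ·√T) = 0.007062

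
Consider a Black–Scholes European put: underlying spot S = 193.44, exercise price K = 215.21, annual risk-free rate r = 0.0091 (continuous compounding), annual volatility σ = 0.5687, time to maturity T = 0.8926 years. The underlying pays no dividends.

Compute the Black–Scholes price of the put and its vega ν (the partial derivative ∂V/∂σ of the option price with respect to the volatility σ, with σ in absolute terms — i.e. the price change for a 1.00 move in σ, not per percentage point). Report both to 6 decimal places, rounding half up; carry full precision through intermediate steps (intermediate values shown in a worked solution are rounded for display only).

σ√T = 0.5687·√0.8926 = 0.537294
d₁ = (ln(S/K) + (r+σ²/2)T) / (σ√T) = (ln(193.44/215.21) + (0.0091+0.5687²/2)·0.8926) / 0.537294 = (-0.106647 + 0.152465) / 0.537294 = 0.085275
d₂ = d₁ − σ√T = 0.085275 − 0.537294 = -0.452018
e^{−rT} = e^{−0.0091·0.8926} = 0.991910
N(−d₁) = 0.466021,  N(−d₂) = 0.674372
Put price V = K·e^{−rT}·N(−d₂) − S·N(−d₁) = 143.957528 − 90.147141 = 53.810387
φ(d₁) = (1/√(2π))·e^{−d₁²/2} = 0.397494
ν = S·φ(d₁)·√T = 72.644998

price = 53.810387
ν = 72.644998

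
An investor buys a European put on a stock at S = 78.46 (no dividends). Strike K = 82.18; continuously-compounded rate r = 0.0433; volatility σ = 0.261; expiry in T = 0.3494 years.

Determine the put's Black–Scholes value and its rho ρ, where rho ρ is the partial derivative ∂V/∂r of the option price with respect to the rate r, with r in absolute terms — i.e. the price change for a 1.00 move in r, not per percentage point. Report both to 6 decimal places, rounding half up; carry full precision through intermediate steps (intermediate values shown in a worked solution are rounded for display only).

σ√T = 0.261·√0.3494 = 0.154277
d₁ = (ln(S/K) + (r+σ²/2)T) / (σ√T) = (ln(78.46/82.18) + (0.0433+0.261²/2)·0.3494) / 0.154277 = (-0.046323 + 0.027030) / 0.154277 = -0.125056
d₂ = d₁ − σ√T = -0.125056 − 0.154277 = -0.279333
e^{−rT} = e^{−0.0433·0.3494} = 0.984985
N(−d₁) = 0.549760,  N(−d₂) = 0.610005
Put price V = K·e^{−rT}·N(−d₂) − S·N(−d₁) = 49.377529 − 43.134193 = 6.243335
ρ = −K·T·e^{−rT}·N(−d₂) = -17.252509

price = 6.243335
ρ = -17.252509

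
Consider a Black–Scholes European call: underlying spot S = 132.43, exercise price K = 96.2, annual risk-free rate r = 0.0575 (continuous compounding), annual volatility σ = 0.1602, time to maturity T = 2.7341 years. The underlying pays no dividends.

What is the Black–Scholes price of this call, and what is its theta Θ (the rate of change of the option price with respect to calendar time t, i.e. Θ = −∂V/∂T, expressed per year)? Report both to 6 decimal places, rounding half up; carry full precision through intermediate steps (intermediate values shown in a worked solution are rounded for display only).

price = 50.616609
Θ = -4.896854

σ√T = 0.1602·√2.7341 = 0.264893
d₁ = (ln(S/K) + (r+σ²/2)T) / (σ√T) = (ln(132.43/96.2) + (0.0575+0.1602²/2)·2.7341) / 0.264893 = (0.319625 + 0.192295) / 0.264893 = 1.932556
d₂ = d₁ − σ√T = 1.932556 − 0.264893 = 1.667663
e^{−rT} = e^{−0.0575·2.7341} = 0.854524
N(d₁) = 0.973355,  N(d₂) = 0.952309
Call price V = S·N(d₁) − K·e^{−rT}·N(d₂) = 128.901341 − 78.284732 = 50.616609
φ(d₁) = (1/√(2π))·e^{−d₁²/2} = 0.061647
Θ = −S·φ(d₁)·σ/(2√T) − r·K·e^{−rT}·N(d₂) = −0.395482 − 4.501372 = -4.896854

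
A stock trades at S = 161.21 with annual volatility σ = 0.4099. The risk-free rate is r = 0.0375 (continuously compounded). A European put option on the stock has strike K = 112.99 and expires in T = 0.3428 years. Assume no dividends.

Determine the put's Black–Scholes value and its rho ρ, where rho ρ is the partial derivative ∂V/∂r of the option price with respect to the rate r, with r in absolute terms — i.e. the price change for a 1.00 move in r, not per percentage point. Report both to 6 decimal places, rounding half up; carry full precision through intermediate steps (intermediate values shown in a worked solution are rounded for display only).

price = 0.866924
ρ = -3.005924

σ√T = 0.4099·√0.3428 = 0.239993
d₁ = (ln(S/K) + (r+σ²/2)T) / (σ√T) = (ln(161.21/112.99) + (0.0375+0.4099²/2)·0.3428) / 0.239993 = (0.355409 + 0.041653) / 0.239993 = 1.654474
d₂ = d₁ − σ√T = 1.654474 − 0.239993 = 1.414481
e^{−rT} = e^{−0.0375·0.3428} = 0.987227
N(−d₁) = 0.049016,  N(−d₂) = 0.078610
Put price V = K·e^{−rT}·N(−d₂) − S·N(−d₁) = 8.768741 − 7.901816 = 0.866924
ρ = −K·T·e^{−rT}·N(−d₂) = -3.005924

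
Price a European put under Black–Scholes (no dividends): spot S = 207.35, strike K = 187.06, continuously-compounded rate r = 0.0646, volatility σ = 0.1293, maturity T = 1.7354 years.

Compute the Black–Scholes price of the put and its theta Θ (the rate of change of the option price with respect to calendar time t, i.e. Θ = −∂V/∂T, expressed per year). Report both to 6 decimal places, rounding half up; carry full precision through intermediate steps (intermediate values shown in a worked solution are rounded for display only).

price = 1.558392
Θ = -0.345936

σ√T = 0.1293·√1.7354 = 0.170333
d₁ = (ln(S/K) + (r+σ²/2)T) / (σ√T) = (ln(207.35/187.06) + (0.0646+0.1293²/2)·1.7354) / 0.170333 = (0.102979 + 0.126613) / 0.170333 = 1.347904
d₂ = d₁ − σ√T = 1.347904 − 0.170333 = 1.177571
e^{−rT} = e^{−0.0646·1.7354} = 0.893949
N(−d₁) = 0.088845,  N(−d₂) = 0.119484
Put price V = K·e^{−rT}·N(−d₂) − S·N(−d₁) = 19.980335 − 18.421942 = 1.558392
φ(d₁) = (1/√(2π))·e^{−d₁²/2} = 0.160837
Θ = −S·φ(d₁)·σ/(2√T) + r·K·e^{−rT}·N(−d₂) = −1.636666 + 1.290730 = -0.345936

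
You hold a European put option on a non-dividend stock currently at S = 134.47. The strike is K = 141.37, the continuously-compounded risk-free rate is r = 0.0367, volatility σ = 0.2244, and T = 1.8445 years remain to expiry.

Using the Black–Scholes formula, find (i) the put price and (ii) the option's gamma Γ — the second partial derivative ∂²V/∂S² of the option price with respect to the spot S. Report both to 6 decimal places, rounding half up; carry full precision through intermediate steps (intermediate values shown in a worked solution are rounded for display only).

σ√T = 0.2244·√1.8445 = 0.304763
d₁ = (ln(S/K) + (r+σ²/2)T) / (σ√T) = (ln(134.47/141.37) + (0.0367+0.2244²/2)·1.8445) / 0.304763 = (-0.050039 + 0.114133) / 0.304763 = 0.210308
d₂ = d₁ − σ√T = 0.210308 − 0.304763 = -0.094455
e^{−rT} = e^{−0.0367·1.8445} = 0.934547
N(−d₁) = 0.416714,  N(−d₂) = 0.537626
Put price V = K·e^{−rT}·N(−d₂) − S·N(−d₁) = 71.029542 − 56.035510 = 14.994032
φ(d₁) = (1/√(2π))·e^{−d₁²/2} = 0.390217
Γ = φ(d₁) / (S·σ·√T) = 0.009522

price = 14.994032
Γ = 0.009522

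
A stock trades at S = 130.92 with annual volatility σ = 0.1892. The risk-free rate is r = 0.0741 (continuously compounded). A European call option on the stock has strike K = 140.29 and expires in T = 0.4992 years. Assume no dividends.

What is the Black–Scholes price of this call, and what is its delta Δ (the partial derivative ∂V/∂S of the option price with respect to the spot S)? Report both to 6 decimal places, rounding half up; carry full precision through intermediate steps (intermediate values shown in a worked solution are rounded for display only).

σ√T = 0.1892·√0.4992 = 0.133678
d₁ = (ln(S/K) + (r+σ²/2)T) / (σ√T) = (ln(130.92/140.29) + (0.0741+0.1892²/2)·0.4992) / 0.133678 = (-0.069125 + 0.045926) / 0.133678 = -0.173550
d₂ = d₁ − σ√T = -0.173550 − 0.133678 = -0.307227
e^{−rT} = e^{−0.0741·0.4992} = 0.963685
N(d₁) = 0.431110,  N(d₂) = 0.379335
Call price V = S·N(d₁) − K·e^{−rT}·N(d₂) = 56.440879 − 51.284367 = 5.156512
Δ = N(d₁) = 0.431110

price = 5.156512
Δ = 0.431110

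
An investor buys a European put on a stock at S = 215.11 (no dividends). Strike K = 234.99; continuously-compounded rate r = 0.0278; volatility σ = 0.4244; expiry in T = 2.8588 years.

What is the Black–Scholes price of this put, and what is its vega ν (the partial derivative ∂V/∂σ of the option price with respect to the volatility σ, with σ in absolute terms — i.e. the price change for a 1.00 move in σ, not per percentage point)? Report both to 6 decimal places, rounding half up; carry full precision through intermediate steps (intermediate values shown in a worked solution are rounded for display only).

σ√T = 0.4244·√2.8588 = 0.717575
d₁ = (ln(S/K) + (r+σ²/2)T) / (σ√T) = (ln(215.11/234.99) + (0.0278+0.4244²/2)·2.8588) / 0.717575 = (-0.088393 + 0.336932) / 0.717575 = 0.346358
d₂ = d₁ − σ√T = 0.346358 − 0.717575 = -0.371217
e^{−rT} = e^{−0.0278·2.8588} = 0.923601
N(−d₁) = 0.364537,  N(−d₂) = 0.644762
Put price V = K·e^{−rT}·N(−d₂) − S·N(−d₁) = 139.937249 − 78.415489 = 61.521761
φ(d₁) = (1/√(2π))·e^{−d₁²/2} = 0.375716
ν = S·φ(d₁)·√T = 136.650955

price = 61.521761
ν = 136.650955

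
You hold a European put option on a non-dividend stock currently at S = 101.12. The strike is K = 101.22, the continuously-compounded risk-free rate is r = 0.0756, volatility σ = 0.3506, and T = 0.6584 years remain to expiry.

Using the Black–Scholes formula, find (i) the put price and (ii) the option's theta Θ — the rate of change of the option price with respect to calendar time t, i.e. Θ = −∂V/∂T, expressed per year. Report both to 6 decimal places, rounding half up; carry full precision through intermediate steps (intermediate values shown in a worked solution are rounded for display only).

σ√T = 0.3506·√0.6584 = 0.284483
d₁ = (ln(S/K) + (r+σ²/2)T) / (σ√T) = (ln(101.12/101.22) + (0.0756+0.3506²/2)·0.6584) / 0.284483 = (-0.000988 + 0.090240) / 0.284483 = 0.313734
d₂ = d₁ − σ√T = 0.313734 − 0.284483 = 0.029250
e^{−rT} = e^{−0.0756·0.6584} = 0.951443
N(−d₁) = 0.376862,  N(−d₂) = 0.488332
Put price V = K·e^{−rT}·N(−d₂) − S·N(−d₁) = 47.028911 − 38.108253 = 8.920658
φ(d₁) = (1/√(2π))·e^{−d₁²/2} = 0.379784
Θ = −S·φ(d₁)·σ/(2√T) + r·K·e^{−rT}·N(−d₂) = −8.296799 + 3.555386 = -4.741414

price = 8.920658
Θ = -4.741414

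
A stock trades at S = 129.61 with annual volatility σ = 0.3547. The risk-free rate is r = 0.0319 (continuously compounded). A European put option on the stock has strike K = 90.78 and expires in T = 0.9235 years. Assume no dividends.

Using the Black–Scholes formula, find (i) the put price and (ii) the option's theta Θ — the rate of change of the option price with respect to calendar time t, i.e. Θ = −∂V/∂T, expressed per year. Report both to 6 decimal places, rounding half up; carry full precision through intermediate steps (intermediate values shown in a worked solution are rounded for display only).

σ√T = 0.3547·√0.9235 = 0.340863
d₁ = (ln(S/K) + (r+σ²/2)T) / (σ√T) = (ln(129.61/90.78) + (0.0319+0.3547²/2)·0.9235) / 0.340863 = (0.356091 + 0.087553) / 0.340863 = 1.301533
d₂ = d₁ − σ√T = 1.301533 − 0.340863 = 0.960671
e^{−rT} = e^{−0.0319·0.9235} = 0.970970
N(−d₁) = 0.096538,  N(−d₂) = 0.168359
Put price V = K·e^{−rT}·N(−d₂) − S·N(−d₁) = 14.839941 − 12.512288 = 2.327653
φ(d₁) = (1/√(2π))·e^{−d₁²/2} = 0.171027
Θ = −S·φ(d₁)·σ/(2√T) + r·K·e^{−rT}·N(−d₂) = −4.090876 + 0.473394 = -3.617482

price = 2.327653
Θ = -3.617482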